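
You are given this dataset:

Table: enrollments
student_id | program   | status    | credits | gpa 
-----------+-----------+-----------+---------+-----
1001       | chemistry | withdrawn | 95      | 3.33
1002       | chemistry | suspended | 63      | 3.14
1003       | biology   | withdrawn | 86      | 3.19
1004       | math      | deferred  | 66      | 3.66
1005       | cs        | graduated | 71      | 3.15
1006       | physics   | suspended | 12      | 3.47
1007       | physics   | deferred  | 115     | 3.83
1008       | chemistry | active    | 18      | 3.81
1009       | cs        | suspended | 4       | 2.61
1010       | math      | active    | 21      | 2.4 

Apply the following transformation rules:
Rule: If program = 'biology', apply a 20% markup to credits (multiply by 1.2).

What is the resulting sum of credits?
568.2

Step 1: Records with program = 'biology' have total credits = 86
Step 2: Apply multiplier: 86 × 1.2 = 103.2
Step 3: Other records total: 465
Step 4: Final sum = 103.2 + 465 = 568.2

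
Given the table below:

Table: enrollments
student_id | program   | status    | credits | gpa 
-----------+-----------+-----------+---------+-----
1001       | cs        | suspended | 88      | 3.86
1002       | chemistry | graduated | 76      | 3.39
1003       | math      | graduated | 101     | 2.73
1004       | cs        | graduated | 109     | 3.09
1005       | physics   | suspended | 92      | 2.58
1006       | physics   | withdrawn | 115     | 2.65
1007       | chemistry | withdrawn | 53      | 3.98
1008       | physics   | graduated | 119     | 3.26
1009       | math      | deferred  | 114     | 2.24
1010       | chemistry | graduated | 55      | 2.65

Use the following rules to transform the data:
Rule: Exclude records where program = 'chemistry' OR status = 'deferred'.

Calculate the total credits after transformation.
624

Step 1: Find records where program = 'chemistry' OR status = 'deferred'
Step 2: 4 records match, summing to 298
Step 3: Original sum: 922
Step 4: Remaining sum = 922 - 298 = 624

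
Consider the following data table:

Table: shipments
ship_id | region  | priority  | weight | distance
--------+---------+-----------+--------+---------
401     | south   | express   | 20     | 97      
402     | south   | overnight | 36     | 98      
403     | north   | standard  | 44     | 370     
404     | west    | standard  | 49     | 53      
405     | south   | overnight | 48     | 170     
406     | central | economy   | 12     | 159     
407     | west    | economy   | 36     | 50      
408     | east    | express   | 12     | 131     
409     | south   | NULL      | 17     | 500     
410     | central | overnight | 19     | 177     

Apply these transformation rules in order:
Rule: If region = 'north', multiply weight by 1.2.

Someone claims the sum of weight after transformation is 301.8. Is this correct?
Yes, the result is correct.

Step 1: Calculate the correct sum after transformation
Step 2: Apply multiplier 1.2 to records where region = 'north'
Step 3: Correct result = 301.8
Step 4: Claimed result = 301.8
Step 5: 301.8 = 301.8 ✓
Conclusion: The claimed result is correct.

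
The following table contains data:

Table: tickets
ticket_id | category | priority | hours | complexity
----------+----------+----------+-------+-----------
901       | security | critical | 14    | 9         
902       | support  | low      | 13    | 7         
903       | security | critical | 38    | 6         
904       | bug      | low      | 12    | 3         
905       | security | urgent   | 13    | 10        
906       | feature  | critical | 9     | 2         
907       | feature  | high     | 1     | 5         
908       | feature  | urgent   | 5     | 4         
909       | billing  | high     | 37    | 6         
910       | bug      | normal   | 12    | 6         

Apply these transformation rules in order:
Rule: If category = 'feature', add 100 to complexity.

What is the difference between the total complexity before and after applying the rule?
300

Step 1: Original sum of complexity = 58
Step 2: 3 records have category = 'feature'
Step 3: Each affected record changes by 100
Step 4: Total change = 3 × 100 = 300
Step 5: New sum = 58 + 300 = 358
Step 6: Difference = |358 - 58| = 300
        (Sum increased by 300)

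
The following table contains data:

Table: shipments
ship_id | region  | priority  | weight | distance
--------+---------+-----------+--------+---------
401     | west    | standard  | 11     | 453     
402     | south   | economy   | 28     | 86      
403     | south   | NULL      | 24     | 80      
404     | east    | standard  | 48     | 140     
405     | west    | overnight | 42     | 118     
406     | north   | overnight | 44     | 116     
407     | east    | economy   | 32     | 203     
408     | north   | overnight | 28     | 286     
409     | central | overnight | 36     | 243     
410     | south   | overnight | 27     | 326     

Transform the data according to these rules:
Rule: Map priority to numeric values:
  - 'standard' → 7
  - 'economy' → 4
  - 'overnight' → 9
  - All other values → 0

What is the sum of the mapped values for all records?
67

Step 1: Apply mapping to each record
Step 2: Count by status:
  'standard': 2 records × 7 = 14
  'economy': 2 records × 4 = 8
  'overnight': 5 records × 9 = 45
Step 3: Sum all mapped values = 67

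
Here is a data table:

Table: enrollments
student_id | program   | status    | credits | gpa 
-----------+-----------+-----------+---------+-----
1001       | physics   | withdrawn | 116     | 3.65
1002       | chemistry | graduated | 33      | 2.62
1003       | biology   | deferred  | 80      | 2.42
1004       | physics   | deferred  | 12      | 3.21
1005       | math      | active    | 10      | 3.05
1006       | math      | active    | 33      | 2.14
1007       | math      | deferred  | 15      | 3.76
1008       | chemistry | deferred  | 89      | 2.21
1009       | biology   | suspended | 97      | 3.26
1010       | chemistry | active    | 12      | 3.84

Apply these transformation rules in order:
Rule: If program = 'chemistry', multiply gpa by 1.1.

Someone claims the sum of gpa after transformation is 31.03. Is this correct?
Yes, the result is correct.

Step 1: Calculate the correct sum after transformation
Step 2: Apply multiplier 1.1 to records where program = 'chemistry'
Step 3: Correct result = 31.03
Step 4: Claimed result = 31.03
Step 5: 31.03 = 31.03 ✓
Conclusion: The claimed result is correct.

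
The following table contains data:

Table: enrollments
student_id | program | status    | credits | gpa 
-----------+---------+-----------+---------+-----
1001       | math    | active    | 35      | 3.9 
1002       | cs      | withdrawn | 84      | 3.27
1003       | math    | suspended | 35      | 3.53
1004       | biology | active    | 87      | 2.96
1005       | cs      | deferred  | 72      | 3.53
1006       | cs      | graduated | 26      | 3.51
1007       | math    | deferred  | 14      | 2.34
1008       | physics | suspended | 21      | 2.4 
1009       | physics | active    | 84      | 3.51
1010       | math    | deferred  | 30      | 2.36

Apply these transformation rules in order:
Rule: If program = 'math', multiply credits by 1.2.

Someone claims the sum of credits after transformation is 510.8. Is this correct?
Yes, the result is correct.

Step 1: Calculate the correct sum after transformation
Step 2: Apply multiplier 1.2 to records where program = 'math'
Step 3: Correct result = 510.8
Step 4: Claimed result = 510.8
Step 5: 510.8 = 510.8 ✓
Conclusion: The claimed result is correct.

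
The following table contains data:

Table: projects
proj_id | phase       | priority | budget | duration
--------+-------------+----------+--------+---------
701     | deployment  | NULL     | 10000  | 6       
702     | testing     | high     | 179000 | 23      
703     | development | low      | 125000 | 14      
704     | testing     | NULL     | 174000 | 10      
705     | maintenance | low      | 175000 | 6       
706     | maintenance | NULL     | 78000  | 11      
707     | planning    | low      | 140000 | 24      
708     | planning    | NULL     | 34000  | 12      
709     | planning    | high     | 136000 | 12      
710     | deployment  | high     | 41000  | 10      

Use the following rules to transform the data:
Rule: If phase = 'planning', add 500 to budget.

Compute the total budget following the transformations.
1093500

Step 1: Count records where phase = 'planning': 3
Step 2: Total bonus added: 3 × 500 = 1500
Step 3: Original sum of budget: 1092000
Step 4: Final sum = 1092000 + 1500 = 1093500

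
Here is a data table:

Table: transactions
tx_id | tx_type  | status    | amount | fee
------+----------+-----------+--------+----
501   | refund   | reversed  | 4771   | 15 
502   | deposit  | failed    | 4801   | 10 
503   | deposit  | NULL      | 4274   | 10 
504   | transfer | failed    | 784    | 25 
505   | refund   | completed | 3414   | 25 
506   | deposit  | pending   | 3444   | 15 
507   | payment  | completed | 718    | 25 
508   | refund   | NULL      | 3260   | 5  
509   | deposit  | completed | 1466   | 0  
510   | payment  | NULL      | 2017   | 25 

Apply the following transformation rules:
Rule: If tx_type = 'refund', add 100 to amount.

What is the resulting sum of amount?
29249

Step 1: Count records where tx_type = 'refund': 3
Step 2: Total bonus added: 3 × 100 = 300
Step 3: Original sum of amount: 28949
Step 4: Final sum = 28949 + 300 = 29249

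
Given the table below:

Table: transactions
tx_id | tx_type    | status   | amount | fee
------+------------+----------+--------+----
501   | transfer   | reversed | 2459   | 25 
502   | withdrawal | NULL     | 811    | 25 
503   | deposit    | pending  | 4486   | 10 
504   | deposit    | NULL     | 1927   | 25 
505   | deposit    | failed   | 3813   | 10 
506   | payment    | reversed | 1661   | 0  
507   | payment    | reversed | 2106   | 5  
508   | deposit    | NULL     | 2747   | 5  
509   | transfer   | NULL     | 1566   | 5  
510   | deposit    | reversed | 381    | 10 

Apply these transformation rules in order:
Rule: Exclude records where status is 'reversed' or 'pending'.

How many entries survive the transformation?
5

Step 1: Count records to exclude
  - 4 (reversed) + 1 (pending) = 5 records
Step 2: Total records: 10
Step 3: Remaining = 10 - 5 = 5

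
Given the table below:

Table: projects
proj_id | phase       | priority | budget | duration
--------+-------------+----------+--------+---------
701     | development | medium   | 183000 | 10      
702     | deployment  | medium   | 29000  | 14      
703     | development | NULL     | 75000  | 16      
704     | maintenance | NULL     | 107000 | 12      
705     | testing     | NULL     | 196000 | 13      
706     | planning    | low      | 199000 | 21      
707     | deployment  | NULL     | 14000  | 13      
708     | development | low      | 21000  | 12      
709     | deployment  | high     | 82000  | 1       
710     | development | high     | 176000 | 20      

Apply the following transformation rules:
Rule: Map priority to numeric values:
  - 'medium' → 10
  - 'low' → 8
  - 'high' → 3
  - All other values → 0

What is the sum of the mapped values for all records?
42

Step 1: Apply mapping to each record
Step 2: Count by status:
  'medium': 2 records × 10 = 20
  'low': 2 records × 8 = 16
  'high': 2 records × 3 = 6
Step 3: Sum all mapped values = 42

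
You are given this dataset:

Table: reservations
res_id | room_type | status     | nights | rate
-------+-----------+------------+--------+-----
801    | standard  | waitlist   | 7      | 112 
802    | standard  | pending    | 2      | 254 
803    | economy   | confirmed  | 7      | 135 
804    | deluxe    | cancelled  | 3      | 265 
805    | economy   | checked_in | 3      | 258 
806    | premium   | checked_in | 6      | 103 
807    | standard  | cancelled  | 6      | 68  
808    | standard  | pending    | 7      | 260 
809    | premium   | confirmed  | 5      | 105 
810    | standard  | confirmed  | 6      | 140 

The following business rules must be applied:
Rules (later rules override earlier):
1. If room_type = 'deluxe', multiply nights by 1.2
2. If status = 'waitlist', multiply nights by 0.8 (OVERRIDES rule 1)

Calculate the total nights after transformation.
51.2

Step 1: Rule 2 takes priority for records with status = 'waitlist'
  - 1 records: 7 × 0.8 = 5.6
Step 2: Rule 1 applies to remaining records with room_type = 'deluxe'
  - 1 records: 3 × 1.2 = 3.6
Step 3: Other records unchanged: 42
Step 4: Final sum = 5.6 + 3.6 + 42 = 51.2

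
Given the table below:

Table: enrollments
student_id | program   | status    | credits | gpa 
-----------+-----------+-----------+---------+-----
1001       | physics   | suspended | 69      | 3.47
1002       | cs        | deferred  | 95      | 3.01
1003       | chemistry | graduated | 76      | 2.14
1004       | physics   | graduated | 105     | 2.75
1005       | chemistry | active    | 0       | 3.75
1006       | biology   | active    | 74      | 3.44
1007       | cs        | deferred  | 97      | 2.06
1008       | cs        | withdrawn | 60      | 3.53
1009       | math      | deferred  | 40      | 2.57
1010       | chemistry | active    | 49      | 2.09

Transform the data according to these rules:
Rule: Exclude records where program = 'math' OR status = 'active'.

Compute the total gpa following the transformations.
16.96

Step 1: Find records where program = 'math' OR status = 'active'
Step 2: 4 records match, summing to 11.85
Step 3: Original sum: 28.81
Step 4: Remaining sum = 28.81 - 11.85 = 16.96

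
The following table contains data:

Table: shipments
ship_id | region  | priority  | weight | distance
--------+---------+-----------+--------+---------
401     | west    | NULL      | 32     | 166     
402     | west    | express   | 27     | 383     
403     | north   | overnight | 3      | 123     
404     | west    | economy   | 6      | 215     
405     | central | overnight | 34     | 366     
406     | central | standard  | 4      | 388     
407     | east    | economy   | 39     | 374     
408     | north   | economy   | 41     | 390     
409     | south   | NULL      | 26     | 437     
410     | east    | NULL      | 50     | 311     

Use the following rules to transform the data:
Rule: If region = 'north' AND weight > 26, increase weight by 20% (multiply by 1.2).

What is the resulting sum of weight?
270.2

Step 1: Find records where region = 'north' AND weight > 26
Step 2: 1 records match, summing to 41
Step 3: After multiplier: 41 × 1.2 = 49.2
Step 4: Unaffected records sum: 221
Step 5: Final sum = 49.2 + 221 = 270.2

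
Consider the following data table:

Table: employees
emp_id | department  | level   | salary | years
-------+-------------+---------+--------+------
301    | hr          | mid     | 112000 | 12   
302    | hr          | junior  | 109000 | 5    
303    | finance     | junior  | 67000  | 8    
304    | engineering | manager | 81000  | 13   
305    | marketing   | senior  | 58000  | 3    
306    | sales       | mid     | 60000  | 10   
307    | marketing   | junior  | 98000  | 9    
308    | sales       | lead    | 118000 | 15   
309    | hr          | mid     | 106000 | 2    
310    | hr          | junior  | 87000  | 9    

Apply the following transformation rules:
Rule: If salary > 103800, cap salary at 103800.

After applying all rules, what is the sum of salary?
866200

Step 1: 4 records have salary > 103800
Step 2: These records originally summed to 445000
Step 3: After capping: 4 × 103800 = 415200
Step 4: Unaffected records sum: 451000
Step 5: Final sum = 415200 + 451000 = 866200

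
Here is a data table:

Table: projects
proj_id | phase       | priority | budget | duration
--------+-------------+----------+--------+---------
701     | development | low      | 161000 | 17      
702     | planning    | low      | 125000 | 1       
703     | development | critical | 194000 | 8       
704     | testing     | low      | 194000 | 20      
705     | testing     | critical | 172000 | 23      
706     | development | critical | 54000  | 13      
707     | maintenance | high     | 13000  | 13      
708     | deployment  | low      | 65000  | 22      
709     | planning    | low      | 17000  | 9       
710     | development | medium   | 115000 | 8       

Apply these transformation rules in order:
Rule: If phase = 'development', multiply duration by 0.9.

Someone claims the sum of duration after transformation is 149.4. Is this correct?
No, the correct result is 129.4.

Step 1: Calculate the correct sum after transformation
Step 2: Apply multiplier 0.9 to records where phase = 'development'
Step 3: Correct result = 129.4
Step 4: Claimed result = 149.4
Step 5: 129.4 ≠ 149.4
Conclusion: The claimed result is incorrect. The correct answer is 129.4.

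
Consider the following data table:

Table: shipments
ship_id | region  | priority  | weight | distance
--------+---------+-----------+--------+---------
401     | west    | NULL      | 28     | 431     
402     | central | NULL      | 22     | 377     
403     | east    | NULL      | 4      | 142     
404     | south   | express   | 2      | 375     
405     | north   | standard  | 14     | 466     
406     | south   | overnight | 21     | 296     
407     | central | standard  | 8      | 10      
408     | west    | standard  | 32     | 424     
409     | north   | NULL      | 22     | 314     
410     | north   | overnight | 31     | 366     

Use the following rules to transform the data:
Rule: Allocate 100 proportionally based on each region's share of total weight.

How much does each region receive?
central: 16.3, east: 2.17, north: 36.41, south: 12.5, west: 32.61

Step 1: Calculate total weight = 184
Step 2: Calculate each region's proportion:
  central: 30/184 = 16.30% → 16.3
  east: 4/184 = 2.17% → 2.17
  north: 67/184 = 36.41% → 36.41
  south: 23/184 = 12.50% → 12.5
  west: 60/184 = 32.61% → 32.61
Step 3: Verify: sum of allocations ≈ 100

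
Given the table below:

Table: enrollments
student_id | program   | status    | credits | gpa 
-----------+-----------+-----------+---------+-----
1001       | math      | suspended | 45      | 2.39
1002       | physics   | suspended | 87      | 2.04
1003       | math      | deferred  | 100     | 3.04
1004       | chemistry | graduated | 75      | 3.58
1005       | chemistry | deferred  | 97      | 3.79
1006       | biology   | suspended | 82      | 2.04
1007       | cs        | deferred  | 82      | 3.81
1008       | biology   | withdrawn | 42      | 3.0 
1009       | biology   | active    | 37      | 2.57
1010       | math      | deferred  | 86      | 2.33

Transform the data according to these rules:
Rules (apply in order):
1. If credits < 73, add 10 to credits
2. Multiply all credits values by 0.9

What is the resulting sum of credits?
686.7

Step 1: Apply Rule 1 - Add 10 to records with credits < 73
  - 3 records affected: 124 + (3 × 10) = 154
  - Unaffected records: 609
  - Sum after Rule 1: 763
Step 2: Apply Rule 2 - Multiply all by 0.9
  - 763 × 0.9 = 686.7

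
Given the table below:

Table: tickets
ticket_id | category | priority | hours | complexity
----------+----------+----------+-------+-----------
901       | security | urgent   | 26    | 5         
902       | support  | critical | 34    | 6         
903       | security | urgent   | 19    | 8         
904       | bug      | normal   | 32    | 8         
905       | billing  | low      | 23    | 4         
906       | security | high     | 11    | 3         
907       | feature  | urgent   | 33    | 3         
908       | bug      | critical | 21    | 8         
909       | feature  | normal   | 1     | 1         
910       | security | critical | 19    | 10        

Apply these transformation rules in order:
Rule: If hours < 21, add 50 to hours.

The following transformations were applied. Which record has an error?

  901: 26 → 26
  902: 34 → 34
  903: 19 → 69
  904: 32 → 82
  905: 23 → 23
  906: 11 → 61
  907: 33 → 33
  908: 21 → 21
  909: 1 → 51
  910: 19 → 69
Record 904 has an error. The correct transformed value should be 32, not 82.

Step 1: Check each record against the rule
Step 2: Record 904 has hours = 32
Step 3: Since 32 >= 21, the bonus should not have been applied
Step 4: Correct value = 32, but claimed value = 82
Conclusion: Record 904 has the error.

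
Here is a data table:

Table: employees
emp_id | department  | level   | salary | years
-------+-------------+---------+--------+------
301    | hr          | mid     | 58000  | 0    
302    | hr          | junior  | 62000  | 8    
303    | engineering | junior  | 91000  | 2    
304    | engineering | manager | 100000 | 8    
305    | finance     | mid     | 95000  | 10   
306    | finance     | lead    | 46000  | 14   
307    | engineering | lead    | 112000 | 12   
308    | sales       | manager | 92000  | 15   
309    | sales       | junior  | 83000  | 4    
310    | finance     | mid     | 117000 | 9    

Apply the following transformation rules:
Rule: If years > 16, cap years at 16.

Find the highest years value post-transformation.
15

Step 1: Original maximum years = 15
Step 2: Check cap of 16 against maximum
Step 3: No records exceed the cap (max 15 <= cap 16), so no capping applies
Step 4: Maximum after transformation = 15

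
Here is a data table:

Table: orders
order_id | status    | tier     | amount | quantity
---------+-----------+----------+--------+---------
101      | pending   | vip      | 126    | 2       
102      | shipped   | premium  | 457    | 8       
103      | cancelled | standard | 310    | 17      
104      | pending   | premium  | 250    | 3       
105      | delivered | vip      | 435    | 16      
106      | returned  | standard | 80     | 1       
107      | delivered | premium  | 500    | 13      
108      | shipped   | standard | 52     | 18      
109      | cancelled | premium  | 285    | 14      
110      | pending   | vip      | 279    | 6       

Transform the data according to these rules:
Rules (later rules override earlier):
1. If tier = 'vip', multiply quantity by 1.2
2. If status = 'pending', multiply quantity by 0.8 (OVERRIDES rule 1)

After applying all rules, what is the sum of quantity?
99.0

Step 1: Rule 2 takes priority for records with status = 'pending'
  - 3 records: 11 × 0.8 = 8.8
Step 2: Rule 1 applies to remaining records with tier = 'vip'
  - 1 records: 16 × 1.2 = 19.2
Step 3: Other records unchanged: 71
Step 4: Final sum = 8.8 + 19.2 + 71 = 99.0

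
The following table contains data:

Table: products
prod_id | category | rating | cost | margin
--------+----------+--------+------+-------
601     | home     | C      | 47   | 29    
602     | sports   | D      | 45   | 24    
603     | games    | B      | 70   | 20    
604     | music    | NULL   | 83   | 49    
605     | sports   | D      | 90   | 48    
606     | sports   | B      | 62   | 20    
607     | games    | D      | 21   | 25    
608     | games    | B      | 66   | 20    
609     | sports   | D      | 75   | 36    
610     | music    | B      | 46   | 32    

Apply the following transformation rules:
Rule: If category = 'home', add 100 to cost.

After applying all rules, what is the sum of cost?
705

Step 1: Count records where category = 'home': 1
Step 2: Total bonus added: 1 × 100 = 100
Step 3: Original sum of cost: 605
Step 4: Final sum = 605 + 100 = 705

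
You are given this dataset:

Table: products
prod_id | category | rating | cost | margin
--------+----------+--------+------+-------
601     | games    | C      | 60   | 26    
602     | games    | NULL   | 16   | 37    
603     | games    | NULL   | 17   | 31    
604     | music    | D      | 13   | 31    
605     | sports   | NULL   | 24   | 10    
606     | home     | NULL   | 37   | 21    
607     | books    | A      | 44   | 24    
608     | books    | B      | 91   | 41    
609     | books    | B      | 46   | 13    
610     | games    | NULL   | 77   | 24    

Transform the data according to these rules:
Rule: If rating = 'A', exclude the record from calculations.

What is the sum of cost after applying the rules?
381

Step 1: Identify records where rating = 'A'
Step 2: The excluded records sum to 44
Step 3: Original total cost = 425
Step 4: Remaining total = 425 - 44 = 381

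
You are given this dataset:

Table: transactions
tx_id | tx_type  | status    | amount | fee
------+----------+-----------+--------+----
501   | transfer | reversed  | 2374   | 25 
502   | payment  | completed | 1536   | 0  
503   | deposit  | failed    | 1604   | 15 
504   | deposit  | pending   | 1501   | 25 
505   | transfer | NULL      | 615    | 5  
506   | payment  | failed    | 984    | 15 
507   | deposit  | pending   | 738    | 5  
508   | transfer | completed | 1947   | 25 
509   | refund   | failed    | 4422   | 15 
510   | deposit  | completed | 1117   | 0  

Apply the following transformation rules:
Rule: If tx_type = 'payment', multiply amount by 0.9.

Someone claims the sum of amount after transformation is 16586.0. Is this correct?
Yes, the result is correct.

Step 1: Calculate the correct sum after transformation
Step 2: Apply multiplier 0.9 to records where tx_type = 'payment'
Step 3: Correct result = 16586.0
Step 4: Claimed result = 16586.0
Step 5: 16586.0 = 16586.0 ✓
Conclusion: The claimed result is correct.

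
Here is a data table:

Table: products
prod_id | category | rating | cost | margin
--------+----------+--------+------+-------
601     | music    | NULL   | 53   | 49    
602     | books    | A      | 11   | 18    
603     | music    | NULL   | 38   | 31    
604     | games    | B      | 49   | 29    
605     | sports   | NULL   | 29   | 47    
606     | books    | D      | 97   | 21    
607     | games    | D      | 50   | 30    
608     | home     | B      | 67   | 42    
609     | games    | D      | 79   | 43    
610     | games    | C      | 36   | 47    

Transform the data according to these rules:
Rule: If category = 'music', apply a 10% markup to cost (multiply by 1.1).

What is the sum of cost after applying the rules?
518.1

Step 1: Records with category = 'music' have total cost = 91
Step 2: Apply multiplier: 91 × 1.1 = 100.1
Step 3: Other records total: 418
Step 4: Final sum = 100.1 + 418 = 518.1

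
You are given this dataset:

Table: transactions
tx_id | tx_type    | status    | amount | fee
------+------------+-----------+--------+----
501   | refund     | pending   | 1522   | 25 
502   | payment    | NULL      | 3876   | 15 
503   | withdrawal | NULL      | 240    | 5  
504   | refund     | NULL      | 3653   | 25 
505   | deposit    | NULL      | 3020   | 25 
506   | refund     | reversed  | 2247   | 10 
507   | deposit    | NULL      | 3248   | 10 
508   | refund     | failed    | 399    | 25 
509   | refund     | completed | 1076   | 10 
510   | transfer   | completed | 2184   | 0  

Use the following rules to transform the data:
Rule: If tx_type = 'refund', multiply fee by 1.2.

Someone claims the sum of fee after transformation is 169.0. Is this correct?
Yes, the result is correct.

Step 1: Calculate the correct sum after transformation
Step 2: Apply multiplier 1.2 to records where tx_type = 'refund'
Step 3: Correct result = 169.0
Step 4: Claimed result = 169.0
Step 5: 169.0 = 169.0 ✓
Conclusion: The claimed result is correct.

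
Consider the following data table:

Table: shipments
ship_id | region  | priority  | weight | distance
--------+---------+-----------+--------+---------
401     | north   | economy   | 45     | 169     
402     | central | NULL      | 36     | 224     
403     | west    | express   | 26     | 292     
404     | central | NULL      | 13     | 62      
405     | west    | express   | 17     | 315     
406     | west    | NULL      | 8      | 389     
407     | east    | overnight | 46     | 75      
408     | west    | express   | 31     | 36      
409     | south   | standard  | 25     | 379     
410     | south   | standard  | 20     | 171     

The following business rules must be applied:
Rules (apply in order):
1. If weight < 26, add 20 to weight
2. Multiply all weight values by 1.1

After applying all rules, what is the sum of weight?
403.7

Step 1: Apply Rule 1 - Add 20 to records with weight < 26
  - 5 records affected: 83 + (5 × 20) = 183
  - Unaffected records: 184
  - Sum after Rule 1: 367
Step 2: Apply Rule 2 - Multiply all by 1.1
  - 367 × 1.1 = 403.7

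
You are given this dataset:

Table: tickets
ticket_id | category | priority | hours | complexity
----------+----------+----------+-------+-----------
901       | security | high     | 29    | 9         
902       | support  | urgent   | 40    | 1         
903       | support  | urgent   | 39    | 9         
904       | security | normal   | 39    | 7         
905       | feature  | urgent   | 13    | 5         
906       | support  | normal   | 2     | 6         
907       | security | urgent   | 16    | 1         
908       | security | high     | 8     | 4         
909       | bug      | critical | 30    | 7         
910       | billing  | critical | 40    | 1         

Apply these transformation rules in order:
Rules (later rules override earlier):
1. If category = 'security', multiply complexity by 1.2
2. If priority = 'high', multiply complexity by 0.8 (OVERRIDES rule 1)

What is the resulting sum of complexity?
49.0

Step 1: Rule 2 takes priority for records with priority = 'high'
  - 2 records: 13 × 0.8 = 10.4
Step 2: Rule 1 applies to remaining records with category = 'security'
  - 2 records: 8 × 1.2 = 9.6
Step 3: Other records unchanged: 29
Step 4: Final sum = 10.4 + 9.6 + 29 = 49.0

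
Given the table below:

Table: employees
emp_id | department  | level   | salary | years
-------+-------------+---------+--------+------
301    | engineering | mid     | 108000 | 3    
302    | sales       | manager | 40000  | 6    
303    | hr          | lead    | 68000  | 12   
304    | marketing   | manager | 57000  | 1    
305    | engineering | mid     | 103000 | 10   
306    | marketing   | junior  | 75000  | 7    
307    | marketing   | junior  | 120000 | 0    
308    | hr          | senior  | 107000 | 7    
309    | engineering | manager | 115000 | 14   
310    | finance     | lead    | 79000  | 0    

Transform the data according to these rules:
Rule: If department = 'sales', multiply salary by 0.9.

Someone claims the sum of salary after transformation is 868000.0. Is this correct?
Yes, the result is correct.

Step 1: Calculate the correct sum after transformation
Step 2: Apply multiplier 0.9 to records where department = 'sales'
Step 3: Correct result = 868000.0
Step 4: Claimed result = 868000.0
Step 5: 868000.0 = 868000.0 ✓
Conclusion: The claimed result is correct.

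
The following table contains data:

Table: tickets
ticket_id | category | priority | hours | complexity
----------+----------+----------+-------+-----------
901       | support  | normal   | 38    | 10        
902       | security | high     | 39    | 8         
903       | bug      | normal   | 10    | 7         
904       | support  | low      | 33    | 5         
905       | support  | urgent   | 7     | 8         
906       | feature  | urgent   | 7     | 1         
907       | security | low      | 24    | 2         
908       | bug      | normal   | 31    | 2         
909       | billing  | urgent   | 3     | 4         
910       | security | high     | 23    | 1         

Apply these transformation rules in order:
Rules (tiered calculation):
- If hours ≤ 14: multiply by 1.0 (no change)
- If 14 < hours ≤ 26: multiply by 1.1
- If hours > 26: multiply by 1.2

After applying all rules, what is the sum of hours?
247.9

Step 1: Tier 1 (hours ≤ 14): 4 records, sum = 27 × 1.0 = 27.0
Step 2: Tier 2 (14 < hours ≤ 26): 2 records, sum = 47 × 1.1 = 51.7
Step 3: Tier 3 (hours > 26): 4 records, sum = 141 × 1.2 = 169.2
Step 4: Final sum = 27.0 + 51.7 + 169.2 = 247.9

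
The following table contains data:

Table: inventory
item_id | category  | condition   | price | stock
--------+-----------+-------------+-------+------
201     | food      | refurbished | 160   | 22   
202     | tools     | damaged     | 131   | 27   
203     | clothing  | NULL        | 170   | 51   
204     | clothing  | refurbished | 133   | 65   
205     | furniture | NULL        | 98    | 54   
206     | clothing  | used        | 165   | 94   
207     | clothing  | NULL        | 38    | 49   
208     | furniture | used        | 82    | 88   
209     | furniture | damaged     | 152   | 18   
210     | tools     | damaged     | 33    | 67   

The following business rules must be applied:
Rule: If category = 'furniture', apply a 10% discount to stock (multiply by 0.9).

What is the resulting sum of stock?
519.0

Step 1: Records with category = 'furniture' have total stock = 160
Step 2: Apply multiplier: 160 × 0.9 = 144.0
Step 3: Other records total: 375
Step 4: Final sum = 144.0 + 375 = 519.0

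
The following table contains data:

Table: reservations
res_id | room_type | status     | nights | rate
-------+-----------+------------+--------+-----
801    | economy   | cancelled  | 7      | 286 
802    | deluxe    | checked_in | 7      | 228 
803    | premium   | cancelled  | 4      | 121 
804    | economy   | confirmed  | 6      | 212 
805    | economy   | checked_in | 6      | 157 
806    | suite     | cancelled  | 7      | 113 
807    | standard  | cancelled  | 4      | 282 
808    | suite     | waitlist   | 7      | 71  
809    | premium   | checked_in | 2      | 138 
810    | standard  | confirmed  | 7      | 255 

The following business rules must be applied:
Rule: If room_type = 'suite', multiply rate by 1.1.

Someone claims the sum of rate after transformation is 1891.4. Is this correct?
No, the correct result is 1881.4.

Step 1: Calculate the correct sum after transformation
Step 2: Apply multiplier 1.1 to records where room_type = 'suite'
Step 3: Correct result = 1881.4
Step 4: Claimed result = 1891.4
Step 5: 1881.4 ≠ 1891.4
Conclusion: The claimed result is incorrect. The correct answer is 1881.4.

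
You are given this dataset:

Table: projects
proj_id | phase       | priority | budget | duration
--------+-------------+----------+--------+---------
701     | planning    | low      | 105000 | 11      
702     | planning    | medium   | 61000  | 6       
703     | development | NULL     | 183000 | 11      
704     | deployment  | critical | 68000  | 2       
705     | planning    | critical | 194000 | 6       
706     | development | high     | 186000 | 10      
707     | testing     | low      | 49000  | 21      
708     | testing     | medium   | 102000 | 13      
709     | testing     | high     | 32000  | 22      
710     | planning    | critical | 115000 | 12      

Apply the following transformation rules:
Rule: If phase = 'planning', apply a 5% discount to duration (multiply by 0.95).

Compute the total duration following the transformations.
112.25

Step 1: Records with phase = 'planning' have total duration = 35
Step 2: Apply multiplier: 35 × 0.95 = 33.25
Step 3: Other records total: 79
Step 4: Final sum = 33.25 + 79 = 112.25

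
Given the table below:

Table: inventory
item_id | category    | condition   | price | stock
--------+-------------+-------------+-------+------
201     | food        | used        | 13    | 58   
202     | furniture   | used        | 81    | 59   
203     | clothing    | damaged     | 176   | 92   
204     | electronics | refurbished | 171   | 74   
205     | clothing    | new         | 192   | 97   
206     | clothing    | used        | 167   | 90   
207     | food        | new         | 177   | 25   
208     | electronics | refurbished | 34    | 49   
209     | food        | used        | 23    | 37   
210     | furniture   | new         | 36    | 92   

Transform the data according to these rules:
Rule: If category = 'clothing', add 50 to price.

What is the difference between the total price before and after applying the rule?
150

Step 1: Original sum of price = 1070
Step 2: 3 records have category = 'clothing'
Step 3: Each affected record changes by 50
Step 4: Total change = 3 × 50 = 150
Step 5: New sum = 1070 + 150 = 1220
Step 6: Difference = |1220 - 1070| = 150
        (Sum increased by 150)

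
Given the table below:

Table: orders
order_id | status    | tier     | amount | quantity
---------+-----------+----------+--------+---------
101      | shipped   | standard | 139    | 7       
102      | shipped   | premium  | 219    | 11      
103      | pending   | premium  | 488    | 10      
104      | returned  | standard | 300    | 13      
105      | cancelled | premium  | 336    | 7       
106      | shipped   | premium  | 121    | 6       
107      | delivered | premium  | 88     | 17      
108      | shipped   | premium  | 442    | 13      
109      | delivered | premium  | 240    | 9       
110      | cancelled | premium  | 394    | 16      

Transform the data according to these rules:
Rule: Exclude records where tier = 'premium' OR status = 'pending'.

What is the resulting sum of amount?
439

Step 1: Find records where tier = 'premium' OR status = 'pending'
Step 2: 8 records match, summing to 2328
Step 3: Original sum: 2767
Step 4: Remaining sum = 2767 - 2328 = 439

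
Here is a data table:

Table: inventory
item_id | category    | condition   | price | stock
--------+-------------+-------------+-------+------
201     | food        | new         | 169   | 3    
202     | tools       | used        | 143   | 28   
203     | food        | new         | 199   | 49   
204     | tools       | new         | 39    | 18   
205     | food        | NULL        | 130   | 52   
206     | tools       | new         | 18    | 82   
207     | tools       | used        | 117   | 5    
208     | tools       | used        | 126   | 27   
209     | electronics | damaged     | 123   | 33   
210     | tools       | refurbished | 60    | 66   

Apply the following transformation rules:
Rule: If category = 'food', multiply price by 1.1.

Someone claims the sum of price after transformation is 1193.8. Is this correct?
No, the correct result is 1173.8.

Step 1: Calculate the correct sum after transformation
Step 2: Apply multiplier 1.1 to records where category = 'food'
Step 3: Correct result = 1173.8
Step 4: Claimed result = 1193.8
Step 5: 1173.8 ≠ 1193.8
Conclusion: The claimed result is incorrect. The correct answer is 1173.8.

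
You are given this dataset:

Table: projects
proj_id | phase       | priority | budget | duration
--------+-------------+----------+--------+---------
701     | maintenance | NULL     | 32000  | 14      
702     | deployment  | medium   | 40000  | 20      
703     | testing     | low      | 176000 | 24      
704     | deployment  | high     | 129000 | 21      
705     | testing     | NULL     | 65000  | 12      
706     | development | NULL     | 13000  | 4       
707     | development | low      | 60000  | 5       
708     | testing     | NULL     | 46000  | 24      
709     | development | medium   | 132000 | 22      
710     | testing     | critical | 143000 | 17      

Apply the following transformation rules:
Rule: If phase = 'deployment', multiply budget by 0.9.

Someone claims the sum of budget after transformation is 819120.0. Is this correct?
No, the correct result is 819100.0.

Step 1: Calculate the correct sum after transformation
Step 2: Apply multiplier 0.9 to records where phase = 'deployment'
Step 3: Correct result = 819100.0
Step 4: Claimed result = 819120.0
Step 5: 819100.0 ≠ 819120.0
Conclusion: The claimed result is incorrect. The correct answer is 819100.0.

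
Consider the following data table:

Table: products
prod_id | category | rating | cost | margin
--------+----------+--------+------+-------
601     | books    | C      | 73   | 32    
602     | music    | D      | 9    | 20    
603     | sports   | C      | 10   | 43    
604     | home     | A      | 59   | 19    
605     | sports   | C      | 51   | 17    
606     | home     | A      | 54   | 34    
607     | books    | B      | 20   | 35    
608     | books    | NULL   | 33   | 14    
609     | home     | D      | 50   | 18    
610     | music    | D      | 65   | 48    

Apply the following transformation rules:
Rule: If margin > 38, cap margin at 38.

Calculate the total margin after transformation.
265

Step 1: 2 records have margin > 38
Step 2: These records originally summed to 91
Step 3: After capping: 2 × 38 = 76
Step 4: Unaffected records sum: 189
Step 5: Final sum = 76 + 189 = 265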